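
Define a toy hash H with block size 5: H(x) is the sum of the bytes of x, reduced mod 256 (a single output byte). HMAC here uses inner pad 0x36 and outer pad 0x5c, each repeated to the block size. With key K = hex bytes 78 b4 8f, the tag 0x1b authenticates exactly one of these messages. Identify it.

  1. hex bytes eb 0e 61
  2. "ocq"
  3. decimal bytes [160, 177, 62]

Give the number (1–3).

Key hex bytes 78 b4 8f is 3 bytes ≤ B = 5; zero-pad to 5 bytes: K' = 78 b4 8f 00 00.
K' ⊕ ipad = 4e 82 b9 36 36; K' ⊕ opad = 24 e8 d3 5c 5c.
m1: inner = H(4e 82 b9 36 36 eb 0e 61) = 4f; tag = H(24 e8 d3 5c 5c 4f) = e6
m2: inner = H(4e 82 b9 36 36 6f 63 71) = 38; tag = H(24 e8 d3 5c 5c 38) = cf
m3: inner = H(4e 82 b9 36 36 a0 b1 3e) = 84; tag = H(24 e8 d3 5c 5c 84) = 1b ← matches

3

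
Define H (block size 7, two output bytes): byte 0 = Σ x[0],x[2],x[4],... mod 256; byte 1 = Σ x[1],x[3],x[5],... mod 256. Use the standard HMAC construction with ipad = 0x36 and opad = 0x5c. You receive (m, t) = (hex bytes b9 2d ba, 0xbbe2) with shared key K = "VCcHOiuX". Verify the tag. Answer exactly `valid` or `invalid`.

invalid

Key "VCcHOiuX" = 56 43 63 48 4f 69 75 58 is 8 bytes > B = 7, so hash it first: H(key) = 7d 4c, then zero-pad to 7 bytes: K' = 7d 4c 00 00 00 00 00.
K' ⊕ ipad = 4b 7a 36 36 36 36 36; K' ⊕ opad = 21 10 5c 5c 5c 5c 5c.
Inner hash: even-index sum = 282 mod 256 = 26; odd-index sum = 601 mod 256 = 89 → 1a 59.
Outer hash (recomputed tag): even-index sum = 398 mod 256 = 142; odd-index sum = 226 mod 256 = 226 → 8e e2.
Recomputed tag = 8ee2; claimed = bbe2 → mismatch.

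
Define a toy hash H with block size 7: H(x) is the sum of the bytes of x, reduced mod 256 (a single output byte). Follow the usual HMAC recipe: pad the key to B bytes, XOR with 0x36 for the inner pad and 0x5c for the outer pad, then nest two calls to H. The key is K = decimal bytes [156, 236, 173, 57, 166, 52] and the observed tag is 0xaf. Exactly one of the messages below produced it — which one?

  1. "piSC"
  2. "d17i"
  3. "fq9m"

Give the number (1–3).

Key decimal bytes [156, 236, 173, 57, 166, 52] = 9c ec ad 39 a6 34 is 6 bytes ≤ B = 7; zero-pad to 7 bytes: K' = 9c ec ad 39 a6 34 00.
K' ⊕ ipad = aa da 9b 0f 90 02 36; K' ⊕ opad = c0 b0 f1 65 fa 68 5c.
m1: inner = H(aa da 9b 0f 90 02 36 70 69 53 43) = 65; tag = H(c0 b0 f1 65 fa 68 5c 65) = e9
m2: inner = H(aa da 9b 0f 90 02 36 64 31 37 69) = 2b; tag = H(c0 b0 f1 65 fa 68 5c 2b) = af ← matches
m3: inner = H(aa da 9b 0f 90 02 36 66 71 39 6d) = 73; tag = H(c0 b0 f1 65 fa 68 5c 73) = f7

2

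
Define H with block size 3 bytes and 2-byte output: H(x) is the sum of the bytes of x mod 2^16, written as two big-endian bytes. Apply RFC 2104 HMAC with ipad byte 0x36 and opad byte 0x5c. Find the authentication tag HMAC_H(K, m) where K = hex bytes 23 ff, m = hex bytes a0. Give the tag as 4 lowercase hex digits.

0233

Key hex bytes 23 ff is 2 bytes ≤ B = 3; zero-pad to 3 bytes: K' = 23 ff 00.
K' ⊕ ipad = 15 c9 36.  K' ⊕ opad = 7f a3 5c.
Inner input = (K'⊕ipad) ∥ m = 15 c9 36 ∥ a0.
Inner hash: sum = 21+201+54+160 = 436 → 01 b4.
Outer input = (K'⊕opad) ∥ inner = 7f a3 5c ∥ 01 b4.
Outer hash (tag): sum = 127+163+92+1+180 = 563 → 02 33.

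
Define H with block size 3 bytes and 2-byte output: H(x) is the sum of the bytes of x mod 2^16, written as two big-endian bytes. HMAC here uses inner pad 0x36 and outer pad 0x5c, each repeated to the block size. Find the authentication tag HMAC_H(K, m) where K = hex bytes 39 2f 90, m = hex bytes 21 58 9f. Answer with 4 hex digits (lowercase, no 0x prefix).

028b

Key hex bytes 39 2f 90 is exactly B = 3 bytes: K' = 39 2f 90.
K' ⊕ ipad = 0f 19 a6.  K' ⊕ opad = 65 73 cc.
Inner input = (K'⊕ipad) ∥ m = 0f 19 a6 ∥ 21 58 9f.
Inner hash: sum = 15+25+166+33+88+159 = 486 → 01 e6.
Outer input = (K'⊕opad) ∥ inner = 65 73 cc ∥ 01 e6.
Outer hash (tag): sum = 101+115+204+1+230 = 651 → 02 8b.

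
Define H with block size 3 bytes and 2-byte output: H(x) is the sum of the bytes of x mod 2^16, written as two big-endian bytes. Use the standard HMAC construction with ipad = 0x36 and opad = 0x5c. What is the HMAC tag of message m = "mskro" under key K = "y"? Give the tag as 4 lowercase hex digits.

01c6

Key "y" = 79 is 1 byte ≤ B = 3; zero-pad to 3 bytes: K' = 79 00 00.
K' ⊕ ipad = 4f 36 36.  K' ⊕ opad = 25 5c 5c.
Inner input = (K'⊕ipad) ∥ m = 4f 36 36 ∥ 6d 73 6b 72 6f.
Inner hash: sum = 79+54+54+109+115+107+114+111 = 743 → 02 e7.
Outer input = (K'⊕opad) ∥ inner = 25 5c 5c ∥ 02 e7.
Outer hash (tag): sum = 37+92+92+2+231 = 454 → 01 c6.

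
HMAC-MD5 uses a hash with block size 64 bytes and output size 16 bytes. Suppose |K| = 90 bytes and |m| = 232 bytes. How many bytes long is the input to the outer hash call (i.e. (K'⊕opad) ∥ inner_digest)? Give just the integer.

Key is 90 > 64 bytes, so it is hashed to 16 bytes then zero-padded to 64: |K'| = 64.
Outer input = (K'⊕opad) ∥ H(inner) → 64 + 16 = 80 bytes.

80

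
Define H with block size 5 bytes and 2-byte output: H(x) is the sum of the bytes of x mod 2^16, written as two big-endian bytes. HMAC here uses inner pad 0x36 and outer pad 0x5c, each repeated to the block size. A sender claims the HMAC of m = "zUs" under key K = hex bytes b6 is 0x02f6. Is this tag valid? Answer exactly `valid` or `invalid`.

Key hex bytes b6 is 1 byte ≤ B = 5; zero-pad to 5 bytes: K' = b6 00 00 00 00.
K' ⊕ ipad = 80 36 36 36 36; K' ⊕ opad = ea 5c 5c 5c 5c.
Inner hash: sum = 128+54+54+54+54+122+85+115 = 666 → 02 9a.
Outer hash (recomputed tag): sum = 234+92+92+92+92+2+154 = 758 → 02 f6.
Recomputed tag = 02f6; claimed = 02f6 → match.

valid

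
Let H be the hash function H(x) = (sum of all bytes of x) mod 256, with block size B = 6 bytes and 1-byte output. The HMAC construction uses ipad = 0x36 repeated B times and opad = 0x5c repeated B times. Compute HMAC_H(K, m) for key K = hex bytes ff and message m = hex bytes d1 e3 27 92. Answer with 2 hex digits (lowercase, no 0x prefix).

Key hex bytes ff is 1 byte ≤ B = 6; zero-pad to 6 bytes: K' = ff 00 00 00 00 00.
K' ⊕ ipad = c9 36 36 36 36 36.  K' ⊕ opad = a3 5c 5c 5c 5c 5c.
Inner input = (K'⊕ipad) ∥ m = c9 36 36 36 36 36 ∥ d1 e3 27 92.
Inner hash: sum = 201+54+54+54+54+54+209+227+39+146 = 1092; mod 256 = 68 → 44.
Outer input = (K'⊕opad) ∥ inner = a3 5c 5c 5c 5c 5c ∥ 44.
Outer hash (tag): sum = 163+92+92+92+92+92+68 = 691; mod 256 = 179 → b3.

b3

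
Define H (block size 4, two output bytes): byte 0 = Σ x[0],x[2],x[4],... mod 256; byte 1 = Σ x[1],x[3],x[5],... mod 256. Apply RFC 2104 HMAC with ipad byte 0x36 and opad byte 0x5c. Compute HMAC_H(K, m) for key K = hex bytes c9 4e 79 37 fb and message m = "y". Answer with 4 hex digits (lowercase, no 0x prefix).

Key hex bytes c9 4e 79 37 fb is 5 bytes > B = 4, so hash it first: H(key) = 3d 85, then zero-pad to 4 bytes: K' = 3d 85 00 00.
K' ⊕ ipad = 0b b3 36 36.  K' ⊕ opad = 61 d9 5c 5c.
Inner input = (K'⊕ipad) ∥ m = 0b b3 36 36 ∥ 79.
Inner hash: even-index sum = 186 mod 256 = 186; odd-index sum = 233 mod 256 = 233 → ba e9.
Outer input = (K'⊕opad) ∥ inner = 61 d9 5c 5c ∥ ba e9.
Outer hash (tag): even-index sum = 375 mod 256 = 119; odd-index sum = 542 mod 256 = 30 → 77 1e.

771e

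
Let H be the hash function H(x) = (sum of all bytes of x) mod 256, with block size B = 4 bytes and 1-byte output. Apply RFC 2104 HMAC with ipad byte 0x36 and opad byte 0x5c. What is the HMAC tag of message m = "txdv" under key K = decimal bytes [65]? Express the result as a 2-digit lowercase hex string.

Key decimal bytes [65] = 41 is 1 byte ≤ B = 4; zero-pad to 4 bytes: K' = 41 00 00 00.
K' ⊕ ipad = 77 36 36 36.  K' ⊕ opad = 1d 5c 5c 5c.
Inner input = (K'⊕ipad) ∥ m = 77 36 36 36 ∥ 74 78 64 76.
Inner hash: sum = 119+54+54+54+116+120+100+118 = 735; mod 256 = 223 → df.
Outer input = (K'⊕opad) ∥ inner = 1d 5c 5c 5c ∥ df.
Outer hash (tag): sum = 29+92+92+92+223 = 528; mod 256 = 16 → 10.

10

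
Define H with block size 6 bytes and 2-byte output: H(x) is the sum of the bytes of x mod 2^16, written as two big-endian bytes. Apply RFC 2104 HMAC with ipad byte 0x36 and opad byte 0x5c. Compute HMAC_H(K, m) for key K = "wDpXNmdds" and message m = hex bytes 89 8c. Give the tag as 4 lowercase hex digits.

0267

Key "wDpXNmdds" = 77 44 70 58 4e 6d 64 64 73 is 9 bytes > B = 6, so hash it first: H(key) = 03 79, then zero-pad to 6 bytes: K' = 03 79 00 00 00 00.
K' ⊕ ipad = 35 4f 36 36 36 36.  K' ⊕ opad = 5f 25 5c 5c 5c 5c.
Inner input = (K'⊕ipad) ∥ m = 35 4f 36 36 36 36 ∥ 89 8c.
Inner hash: sum = 53+79+54+54+54+54+137+140 = 625 → 02 71.
Outer input = (K'⊕opad) ∥ inner = 5f 25 5c 5c 5c 5c ∥ 02 71.
Outer hash (tag): sum = 95+37+92+92+92+92+2+113 = 615 → 02 67.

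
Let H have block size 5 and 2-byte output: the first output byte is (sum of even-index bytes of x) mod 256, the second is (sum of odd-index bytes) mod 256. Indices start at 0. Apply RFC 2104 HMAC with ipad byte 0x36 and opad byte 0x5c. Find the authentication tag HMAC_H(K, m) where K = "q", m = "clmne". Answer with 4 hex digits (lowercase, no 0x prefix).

8645

Key "q" = 71 is 1 byte ≤ B = 5; zero-pad to 5 bytes: K' = 71 00 00 00 00.
K' ⊕ ipad = 47 36 36 36 36.  K' ⊕ opad = 2d 5c 5c 5c 5c.
Inner input = (K'⊕ipad) ∥ m = 47 36 36 36 36 ∥ 63 6c 6d 6e 65.
Inner hash: even-index sum = 397 mod 256 = 141; odd-index sum = 417 mod 256 = 161 → 8d a1.
Outer input = (K'⊕opad) ∥ inner = 2d 5c 5c 5c 5c ∥ 8d a1.
Outer hash (tag): even-index sum = 390 mod 256 = 134; odd-index sum = 325 mod 256 = 69 → 86 45.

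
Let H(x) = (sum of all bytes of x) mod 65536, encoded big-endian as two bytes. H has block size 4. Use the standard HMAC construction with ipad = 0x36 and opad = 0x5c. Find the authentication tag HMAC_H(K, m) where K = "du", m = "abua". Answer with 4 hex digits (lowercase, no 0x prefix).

Key "du" = 64 75 is 2 bytes ≤ B = 4; zero-pad to 4 bytes: K' = 64 75 00 00.
K' ⊕ ipad = 52 43 36 36.  K' ⊕ opad = 38 29 5c 5c.
Inner input = (K'⊕ipad) ∥ m = 52 43 36 36 ∥ 61 62 75 61.
Inner hash: sum = 82+67+54+54+97+98+117+97 = 666 → 02 9a.
Outer input = (K'⊕opad) ∥ inner = 38 29 5c 5c ∥ 02 9a.
Outer hash (tag): sum = 56+41+92+92+2+154 = 437 → 01 b5.

01b5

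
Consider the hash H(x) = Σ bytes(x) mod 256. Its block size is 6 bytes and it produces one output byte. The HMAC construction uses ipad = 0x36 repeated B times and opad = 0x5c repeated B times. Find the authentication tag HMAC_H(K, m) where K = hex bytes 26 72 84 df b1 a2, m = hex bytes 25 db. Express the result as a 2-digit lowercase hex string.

f8

Key hex bytes 26 72 84 df b1 a2 is exactly B = 6 bytes: K' = 26 72 84 df b1 a2.
K' ⊕ ipad = 10 44 b2 e9 87 94.  K' ⊕ opad = 7a 2e d8 83 ed fe.
Inner input = (K'⊕ipad) ∥ m = 10 44 b2 e9 87 94 ∥ 25 db.
Inner hash: sum = 16+68+178+233+135+148+37+219 = 1034; mod 256 = 10 → 0a.
Outer input = (K'⊕opad) ∥ inner = 7a 2e d8 83 ed fe ∥ 0a.
Outer hash (tag): sum = 122+46+216+131+237+254+10 = 1016; mod 256 = 248 → f8.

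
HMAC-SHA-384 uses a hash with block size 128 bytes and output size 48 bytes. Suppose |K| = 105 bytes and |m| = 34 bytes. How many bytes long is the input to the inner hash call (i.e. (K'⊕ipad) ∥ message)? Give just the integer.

Key is 105 ≤ 128 bytes, zero-padded: |K'| = 128.
Inner input = (K'⊕ipad) ∥ m → 128 + 34 = 162 bytes.

162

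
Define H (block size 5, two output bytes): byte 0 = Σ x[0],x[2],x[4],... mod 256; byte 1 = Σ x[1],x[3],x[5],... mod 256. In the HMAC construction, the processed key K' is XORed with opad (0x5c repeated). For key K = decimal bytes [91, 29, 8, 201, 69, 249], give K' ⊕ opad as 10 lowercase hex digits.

Key decimal bytes [91, 29, 8, 201, 69, 249] = 5b 1d 08 c9 45 f9 is 6 bytes > B = 5, so hash it first: H(key) = a8 df, then zero-pad to 5 bytes: K' = a8 df 00 00 00.
XOR each byte with 0x5c: a8⊕5c=f4, df⊕5c=83, 00⊕5c=5c, 00⊕5c=5c, 00⊕5c=5c.

f4835c5c5c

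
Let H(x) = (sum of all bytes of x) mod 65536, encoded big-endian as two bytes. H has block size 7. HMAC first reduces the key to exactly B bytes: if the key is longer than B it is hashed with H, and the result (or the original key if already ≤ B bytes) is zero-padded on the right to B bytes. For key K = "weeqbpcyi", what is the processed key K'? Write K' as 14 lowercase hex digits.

03c90000000000

|K| = 9 > B = 7, so first hash the key.
H(K): sum = 119+101+101+113+98+112+99+121+105 = 969 → 03 c9.
Zero-pad H(K) = 03 c9 to 7 bytes: K' = 03 c9 00 00 00 00 00.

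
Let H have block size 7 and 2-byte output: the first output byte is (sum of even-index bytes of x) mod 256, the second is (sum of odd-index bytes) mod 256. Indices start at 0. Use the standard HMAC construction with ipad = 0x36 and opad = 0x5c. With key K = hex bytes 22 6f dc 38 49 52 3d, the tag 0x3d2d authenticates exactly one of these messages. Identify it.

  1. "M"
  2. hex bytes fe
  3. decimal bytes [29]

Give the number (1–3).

Key hex bytes 22 6f dc 38 49 52 3d is exactly B = 7 bytes: K' = 22 6f dc 38 49 52 3d.
K' ⊕ ipad = 14 59 ea 0e 7f 64 0b; K' ⊕ opad = 7e 33 80 64 15 0e 61.
m1: inner = H(14 59 ea 0e 7f 64 0b 4d) = 88 18; tag = H(7e 33 80 64 15 0e 61 88 18) = 8c2d
m2: inner = H(14 59 ea 0e 7f 64 0b fe) = 88 c9; tag = H(7e 33 80 64 15 0e 61 88 c9) = 3d2d ← matches
m3: inner = H(14 59 ea 0e 7f 64 0b 1d) = 88 e8; tag = H(7e 33 80 64 15 0e 61 88 e8) = 5c2d

2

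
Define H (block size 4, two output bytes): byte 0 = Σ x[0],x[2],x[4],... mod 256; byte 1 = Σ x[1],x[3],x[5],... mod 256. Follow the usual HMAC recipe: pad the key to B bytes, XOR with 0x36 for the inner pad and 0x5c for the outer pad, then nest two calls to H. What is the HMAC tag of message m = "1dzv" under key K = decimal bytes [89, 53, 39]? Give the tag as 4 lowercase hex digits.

abd8

Key decimal bytes [89, 53, 39] = 59 35 27 is 3 bytes ≤ B = 4; zero-pad to 4 bytes: K' = 59 35 27 00.
K' ⊕ ipad = 6f 03 11 36.  K' ⊕ opad = 05 69 7b 5c.
Inner input = (K'⊕ipad) ∥ m = 6f 03 11 36 ∥ 31 64 7a 76.
Inner hash: even-index sum = 299 mod 256 = 43; odd-index sum = 275 mod 256 = 19 → 2b 13.
Outer input = (K'⊕opad) ∥ inner = 05 69 7b 5c ∥ 2b 13.
Outer hash (tag): even-index sum = 171 mod 256 = 171; odd-index sum = 216 mod 256 = 216 → ab d8.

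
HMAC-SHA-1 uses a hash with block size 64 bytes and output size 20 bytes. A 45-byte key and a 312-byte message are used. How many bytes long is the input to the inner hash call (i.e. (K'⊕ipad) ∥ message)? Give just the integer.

Key is 45 ≤ 64 bytes, zero-padded: |K'| = 64.
Inner input = (K'⊕ipad) ∥ m → 64 + 312 = 376 bytes.

376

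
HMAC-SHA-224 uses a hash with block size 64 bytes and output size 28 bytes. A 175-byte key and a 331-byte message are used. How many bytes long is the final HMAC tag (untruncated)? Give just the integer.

The tag is one SHA-224 digest: 28 bytes.

28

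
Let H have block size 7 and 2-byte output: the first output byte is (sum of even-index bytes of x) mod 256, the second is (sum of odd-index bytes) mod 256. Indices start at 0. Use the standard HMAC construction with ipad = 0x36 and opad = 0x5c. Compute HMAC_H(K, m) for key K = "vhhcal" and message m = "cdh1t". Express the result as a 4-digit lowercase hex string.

Key "vhhcal" = 76 68 68 63 61 6c is 6 bytes ≤ B = 7; zero-pad to 7 bytes: K' = 76 68 68 63 61 6c 00.
K' ⊕ ipad = 40 5e 5e 55 57 5a 36.  K' ⊕ opad = 2a 34 34 3f 3d 30 5c.
Inner input = (K'⊕ipad) ∥ m = 40 5e 5e 55 57 5a 36 ∥ 63 64 68 31 74.
Inner hash: even-index sum = 448 mod 256 = 192; odd-index sum = 588 mod 256 = 76 → c0 4c.
Outer input = (K'⊕opad) ∥ inner = 2a 34 34 3f 3d 30 5c ∥ c0 4c.
Outer hash (tag): even-index sum = 323 mod 256 = 67; odd-index sum = 355 mod 256 = 99 → 43 63.

4363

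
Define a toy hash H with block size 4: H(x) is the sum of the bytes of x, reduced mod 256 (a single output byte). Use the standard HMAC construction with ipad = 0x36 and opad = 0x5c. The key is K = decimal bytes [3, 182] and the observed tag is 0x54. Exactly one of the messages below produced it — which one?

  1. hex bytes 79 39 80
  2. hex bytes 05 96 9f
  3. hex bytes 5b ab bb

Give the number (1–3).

Key decimal bytes [3, 182] = 03 b6 is 2 bytes ≤ B = 4; zero-pad to 4 bytes: K' = 03 b6 00 00.
K' ⊕ ipad = 35 80 36 36; K' ⊕ opad = 5f ea 5c 5c.
m1: inner = H(35 80 36 36 79 39 80) = 53; tag = H(5f ea 5c 5c 53) = 54 ← matches
m2: inner = H(35 80 36 36 05 96 9f) = 5b; tag = H(5f ea 5c 5c 5b) = 5c
m3: inner = H(35 80 36 36 5b ab bb) = e2; tag = H(5f ea 5c 5c e2) = e3

1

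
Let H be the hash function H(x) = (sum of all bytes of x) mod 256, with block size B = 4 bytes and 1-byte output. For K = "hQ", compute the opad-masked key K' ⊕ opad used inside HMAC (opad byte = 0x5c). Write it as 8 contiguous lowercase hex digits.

Key "hQ" = 68 51 is 2 bytes ≤ B = 4; zero-pad to 4 bytes: K' = 68 51 00 00.
XOR each byte with 0x5c: 68⊕5c=34, 51⊕5c=0d, 00⊕5c=5c, 00⊕5c=5c.

340d5c5c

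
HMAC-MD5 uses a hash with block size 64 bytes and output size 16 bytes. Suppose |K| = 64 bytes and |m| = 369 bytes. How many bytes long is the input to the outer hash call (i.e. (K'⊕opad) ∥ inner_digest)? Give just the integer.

80

Key is 64 ≤ 64 bytes, zero-padded: |K'| = 64.
Outer input = (K'⊕opad) ∥ H(inner) → 64 + 16 = 80 bytes.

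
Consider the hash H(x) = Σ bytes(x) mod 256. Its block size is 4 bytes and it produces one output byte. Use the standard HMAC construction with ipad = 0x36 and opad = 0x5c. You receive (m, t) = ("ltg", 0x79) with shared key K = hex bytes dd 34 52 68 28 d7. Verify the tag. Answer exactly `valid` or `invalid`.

Key hex bytes dd 34 52 68 28 d7 is 6 bytes > B = 4, so hash it first: H(key) = ca, then zero-pad to 4 bytes: K' = ca 00 00 00.
K' ⊕ ipad = fc 36 36 36; K' ⊕ opad = 96 5c 5c 5c.
Inner hash: sum = 252+54+54+54+108+116+103 = 741; mod 256 = 229 → e5.
Outer hash (recomputed tag): sum = 150+92+92+92+229 = 655; mod 256 = 143 → 8f.
Recomputed tag = 8f; claimed = 79 → mismatch.

invalid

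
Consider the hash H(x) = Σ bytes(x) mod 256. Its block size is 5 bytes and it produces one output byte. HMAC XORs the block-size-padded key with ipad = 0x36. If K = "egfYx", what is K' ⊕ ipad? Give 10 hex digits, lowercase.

5351506f4e

Key "egfYx" = 65 67 66 59 78 is exactly B = 5 bytes: K' = 65 67 66 59 78.
XOR each byte with 0x36: 65⊕36=53, 67⊕36=51, 66⊕36=50, 59⊕36=6f, 78⊕36=4e.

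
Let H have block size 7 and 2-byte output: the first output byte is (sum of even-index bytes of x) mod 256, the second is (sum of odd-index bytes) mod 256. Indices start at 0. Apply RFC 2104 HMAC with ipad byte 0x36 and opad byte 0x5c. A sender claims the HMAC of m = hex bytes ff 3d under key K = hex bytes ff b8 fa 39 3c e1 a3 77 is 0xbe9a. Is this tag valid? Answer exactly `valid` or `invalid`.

invalid

Key hex bytes ff b8 fa 39 3c e1 a3 77 is 8 bytes > B = 7, so hash it first: H(key) = d8 49, then zero-pad to 7 bytes: K' = d8 49 00 00 00 00 00.
K' ⊕ ipad = ee 7f 36 36 36 36 36; K' ⊕ opad = 84 15 5c 5c 5c 5c 5c.
Inner hash: even-index sum = 461 mod 256 = 205; odd-index sum = 490 mod 256 = 234 → cd ea.
Outer hash (recomputed tag): even-index sum = 642 mod 256 = 130; odd-index sum = 410 mod 256 = 154 → 82 9a.
Recomputed tag = 829a; claimed = be9a → mismatch.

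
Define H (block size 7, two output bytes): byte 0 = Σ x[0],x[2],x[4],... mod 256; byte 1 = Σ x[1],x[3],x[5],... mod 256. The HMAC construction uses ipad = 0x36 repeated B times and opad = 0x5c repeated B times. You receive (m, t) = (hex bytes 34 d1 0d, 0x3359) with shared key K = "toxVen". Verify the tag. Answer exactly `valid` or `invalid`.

valid

Key "toxVen" = 74 6f 78 56 65 6e is 6 bytes ≤ B = 7; zero-pad to 7 bytes: K' = 74 6f 78 56 65 6e 00.
K' ⊕ ipad = 42 59 4e 60 53 58 36; K' ⊕ opad = 28 33 24 0a 39 32 5c.
Inner hash: even-index sum = 490 mod 256 = 234; odd-index sum = 338 mod 256 = 82 → ea 52.
Outer hash (recomputed tag): even-index sum = 307 mod 256 = 51; odd-index sum = 345 mod 256 = 89 → 33 59.
Recomputed tag = 3359; claimed = 3359 → match.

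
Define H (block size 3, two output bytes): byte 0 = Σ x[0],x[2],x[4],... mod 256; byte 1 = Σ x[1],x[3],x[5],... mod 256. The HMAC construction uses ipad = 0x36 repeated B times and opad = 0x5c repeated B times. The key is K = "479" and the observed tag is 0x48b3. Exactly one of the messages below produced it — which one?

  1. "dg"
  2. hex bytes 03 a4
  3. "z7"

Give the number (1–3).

3

Key "479" = 34 37 39 is exactly B = 3 bytes: K' = 34 37 39.
K' ⊕ ipad = 02 01 0f; K' ⊕ opad = 68 6b 65.
m1: inner = H(02 01 0f 64 67) = 78 65; tag = H(68 6b 65 78 65) = 32e3
m2: inner = H(02 01 0f 03 a4) = b5 04; tag = H(68 6b 65 b5 04) = d120
m3: inner = H(02 01 0f 7a 37) = 48 7b; tag = H(68 6b 65 48 7b) = 48b3 ← matches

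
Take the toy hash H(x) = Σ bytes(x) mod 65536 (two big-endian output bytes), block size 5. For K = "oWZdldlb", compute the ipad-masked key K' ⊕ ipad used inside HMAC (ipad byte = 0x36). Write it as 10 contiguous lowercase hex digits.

3514363636

Key "oWZdldlb" = 6f 57 5a 64 6c 64 6c 62 is 8 bytes > B = 5, so hash it first: H(key) = 03 22, then zero-pad to 5 bytes: K' = 03 22 00 00 00.
XOR each byte with 0x36: 03⊕36=35, 22⊕36=14, 00⊕36=36, 00⊕36=36, 00⊕36=36.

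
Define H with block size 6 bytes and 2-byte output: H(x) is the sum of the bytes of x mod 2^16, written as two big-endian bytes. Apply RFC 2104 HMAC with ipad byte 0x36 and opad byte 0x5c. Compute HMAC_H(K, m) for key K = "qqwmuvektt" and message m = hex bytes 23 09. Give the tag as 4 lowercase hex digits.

0293

Key "qqwmuvektt" = 71 71 77 6d 75 76 65 6b 74 74 is 10 bytes > B = 6, so hash it first: H(key) = 04 69, then zero-pad to 6 bytes: K' = 04 69 00 00 00 00.
K' ⊕ ipad = 32 5f 36 36 36 36.  K' ⊕ opad = 58 35 5c 5c 5c 5c.
Inner input = (K'⊕ipad) ∥ m = 32 5f 36 36 36 36 ∥ 23 09.
Inner hash: sum = 50+95+54+54+54+54+35+9 = 405 → 01 95.
Outer input = (K'⊕opad) ∥ inner = 58 35 5c 5c 5c 5c ∥ 01 95.
Outer hash (tag): sum = 88+53+92+92+92+92+1+149 = 659 → 02 93.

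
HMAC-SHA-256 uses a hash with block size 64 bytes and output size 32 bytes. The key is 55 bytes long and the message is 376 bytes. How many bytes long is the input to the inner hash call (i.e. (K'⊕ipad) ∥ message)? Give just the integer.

Key is 55 ≤ 64 bytes, zero-padded: |K'| = 64.
Inner input = (K'⊕ipad) ∥ m → 64 + 376 = 440 bytes.

440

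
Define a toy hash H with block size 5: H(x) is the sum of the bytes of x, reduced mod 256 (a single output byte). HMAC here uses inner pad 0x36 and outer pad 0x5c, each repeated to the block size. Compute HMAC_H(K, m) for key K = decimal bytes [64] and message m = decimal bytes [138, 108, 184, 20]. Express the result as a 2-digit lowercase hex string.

Key decimal bytes [64] = 40 is 1 byte ≤ B = 5; zero-pad to 5 bytes: K' = 40 00 00 00 00.
K' ⊕ ipad = 76 36 36 36 36.  K' ⊕ opad = 1c 5c 5c 5c 5c.
Inner input = (K'⊕ipad) ∥ m = 76 36 36 36 36 ∥ 8a 6c b8 14.
Inner hash: sum = 118+54+54+54+54+138+108+184+20 = 784; mod 256 = 16 → 10.
Outer input = (K'⊕opad) ∥ inner = 1c 5c 5c 5c 5c ∥ 10.
Outer hash (tag): sum = 28+92+92+92+92+16 = 412; mod 256 = 156 → 9c.

9c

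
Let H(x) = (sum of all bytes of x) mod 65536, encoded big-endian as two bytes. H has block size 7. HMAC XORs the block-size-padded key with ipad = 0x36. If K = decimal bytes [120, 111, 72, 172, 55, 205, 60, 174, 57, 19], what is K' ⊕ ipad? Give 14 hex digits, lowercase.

Key decimal bytes [120, 111, 72, 172, 55, 205, 60, 174, 57, 19] = 78 6f 48 ac 37 cd 3c ae 39 13 is 10 bytes > B = 7, so hash it first: H(key) = 04 15, then zero-pad to 7 bytes: K' = 04 15 00 00 00 00 00.
XOR each byte with 0x36: 04⊕36=32, 15⊕36=23, 00⊕36=36, 00⊕36=36, 00⊕36=36, 00⊕36=36, 00⊕36=36.

32233636363636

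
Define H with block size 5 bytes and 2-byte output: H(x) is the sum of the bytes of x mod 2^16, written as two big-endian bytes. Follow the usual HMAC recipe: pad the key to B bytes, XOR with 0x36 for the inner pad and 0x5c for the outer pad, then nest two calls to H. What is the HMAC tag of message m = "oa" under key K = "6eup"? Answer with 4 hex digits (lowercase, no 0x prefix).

0237

Key "6eup" = 36 65 75 70 is 4 bytes ≤ B = 5; zero-pad to 5 bytes: K' = 36 65 75 70 00.
K' ⊕ ipad = 00 53 43 46 36.  K' ⊕ opad = 6a 39 29 2c 5c.
Inner input = (K'⊕ipad) ∥ m = 00 53 43 46 36 ∥ 6f 61.
Inner hash: sum = 0+83+67+70+54+111+97 = 482 → 01 e2.
Outer input = (K'⊕opad) ∥ inner = 6a 39 29 2c 5c ∥ 01 e2.
Outer hash (tag): sum = 106+57+41+44+92+1+226 = 567 → 02 37.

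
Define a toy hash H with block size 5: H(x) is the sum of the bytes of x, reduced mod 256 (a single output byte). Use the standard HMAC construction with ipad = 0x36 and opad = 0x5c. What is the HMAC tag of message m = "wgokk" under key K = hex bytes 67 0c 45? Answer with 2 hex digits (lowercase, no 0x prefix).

Key hex bytes 67 0c 45 is 3 bytes ≤ B = 5; zero-pad to 5 bytes: K' = 67 0c 45 00 00.
K' ⊕ ipad = 51 3a 73 36 36.  K' ⊕ opad = 3b 50 19 5c 5c.
Inner input = (K'⊕ipad) ∥ m = 51 3a 73 36 36 ∥ 77 67 6f 6b 6b.
Inner hash: sum = 81+58+115+54+54+119+103+111+107+107 = 909; mod 256 = 141 → 8d.
Outer input = (K'⊕opad) ∥ inner = 3b 50 19 5c 5c ∥ 8d.
Outer hash (tag): sum = 59+80+25+92+92+141 = 489; mod 256 = 233 → e9.

e9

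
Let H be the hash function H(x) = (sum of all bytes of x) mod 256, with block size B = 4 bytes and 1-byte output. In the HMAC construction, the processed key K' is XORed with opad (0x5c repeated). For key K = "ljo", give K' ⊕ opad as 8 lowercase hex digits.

Key "ljo" = 6c 6a 6f is 3 bytes ≤ B = 4; zero-pad to 4 bytes: K' = 6c 6a 6f 00.
XOR each byte with 0x5c: 6c⊕5c=30, 6a⊕5c=36, 6f⊕5c=33, 00⊕5c=5c.

3036335c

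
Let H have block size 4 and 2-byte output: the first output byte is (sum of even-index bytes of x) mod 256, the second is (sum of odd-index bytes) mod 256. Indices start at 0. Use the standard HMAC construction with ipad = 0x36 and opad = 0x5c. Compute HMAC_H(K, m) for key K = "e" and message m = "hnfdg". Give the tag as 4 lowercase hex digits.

Key "e" = 65 is 1 byte ≤ B = 4; zero-pad to 4 bytes: K' = 65 00 00 00.
K' ⊕ ipad = 53 36 36 36.  K' ⊕ opad = 39 5c 5c 5c.
Inner input = (K'⊕ipad) ∥ m = 53 36 36 36 ∥ 68 6e 66 64 67.
Inner hash: even-index sum = 446 mod 256 = 190; odd-index sum = 318 mod 256 = 62 → be 3e.
Outer input = (K'⊕opad) ∥ inner = 39 5c 5c 5c ∥ be 3e.
Outer hash (tag): even-index sum = 339 mod 256 = 83; odd-index sum = 246 mod 256 = 246 → 53 f6.

53f6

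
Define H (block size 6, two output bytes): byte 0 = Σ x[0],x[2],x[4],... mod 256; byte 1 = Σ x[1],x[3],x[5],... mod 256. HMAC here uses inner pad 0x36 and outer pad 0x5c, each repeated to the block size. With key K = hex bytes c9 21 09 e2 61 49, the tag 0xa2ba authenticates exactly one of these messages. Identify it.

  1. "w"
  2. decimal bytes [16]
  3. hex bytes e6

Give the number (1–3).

3

Key hex bytes c9 21 09 e2 61 49 is exactly B = 6 bytes: K' = c9 21 09 e2 61 49.
K' ⊕ ipad = ff 17 3f d4 57 7f; K' ⊕ opad = 95 7d 55 be 3d 15.
m1: inner = H(ff 17 3f d4 57 7f 77) = 0c 6a; tag = H(95 7d 55 be 3d 15 0c 6a) = 33ba
m2: inner = H(ff 17 3f d4 57 7f 10) = a5 6a; tag = H(95 7d 55 be 3d 15 a5 6a) = ccba
m3: inner = H(ff 17 3f d4 57 7f e6) = 7b 6a; tag = H(95 7d 55 be 3d 15 7b 6a) = a2ba ← matches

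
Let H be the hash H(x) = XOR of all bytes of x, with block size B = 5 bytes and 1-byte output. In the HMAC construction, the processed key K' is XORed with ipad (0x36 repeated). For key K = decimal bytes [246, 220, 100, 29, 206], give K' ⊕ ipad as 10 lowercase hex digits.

Key decimal bytes [246, 220, 100, 29, 206] = f6 dc 64 1d ce is exactly B = 5 bytes: K' = f6 dc 64 1d ce.
XOR each byte with 0x36: f6⊕36=c0, dc⊕36=ea, 64⊕36=52, 1d⊕36=2b, ce⊕36=f8.

c0ea522bf8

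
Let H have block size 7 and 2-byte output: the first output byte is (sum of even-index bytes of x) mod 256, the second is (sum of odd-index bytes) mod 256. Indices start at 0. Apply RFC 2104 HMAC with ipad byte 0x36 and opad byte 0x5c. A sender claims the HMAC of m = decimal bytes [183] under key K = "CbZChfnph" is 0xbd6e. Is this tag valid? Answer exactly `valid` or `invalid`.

Key "CbZChfnph" = 43 62 5a 43 68 66 6e 70 68 is 9 bytes > B = 7, so hash it first: H(key) = db 7b, then zero-pad to 7 bytes: K' = db 7b 00 00 00 00 00.
K' ⊕ ipad = ed 4d 36 36 36 36 36; K' ⊕ opad = 87 27 5c 5c 5c 5c 5c.
Inner hash: even-index sum = 399 mod 256 = 143; odd-index sum = 368 mod 256 = 112 → 8f 70.
Outer hash (recomputed tag): even-index sum = 523 mod 256 = 11; odd-index sum = 366 mod 256 = 110 → 0b 6e.
Recomputed tag = 0b6e; claimed = bd6e → mismatch.

invalid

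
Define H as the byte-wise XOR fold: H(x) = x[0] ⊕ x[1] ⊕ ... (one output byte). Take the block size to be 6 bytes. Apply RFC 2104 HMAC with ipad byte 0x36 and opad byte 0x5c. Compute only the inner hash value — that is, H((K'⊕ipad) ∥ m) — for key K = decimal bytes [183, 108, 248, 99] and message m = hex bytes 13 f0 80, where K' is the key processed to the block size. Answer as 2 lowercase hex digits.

23

Key decimal bytes [183, 108, 248, 99] = b7 6c f8 63 is 4 bytes ≤ B = 6; zero-pad to 6 bytes: K' = b7 6c f8 63 00 00.
K' ⊕ ipad = 81 5a ce 55 36 36.
Inner input = 81 5a ce 55 36 36 ∥ 13 f0 80.
Inner hash: XOR 81⊕5a⊕ce⊕55⊕36⊕36⊕13⊕f0⊕80 = 23.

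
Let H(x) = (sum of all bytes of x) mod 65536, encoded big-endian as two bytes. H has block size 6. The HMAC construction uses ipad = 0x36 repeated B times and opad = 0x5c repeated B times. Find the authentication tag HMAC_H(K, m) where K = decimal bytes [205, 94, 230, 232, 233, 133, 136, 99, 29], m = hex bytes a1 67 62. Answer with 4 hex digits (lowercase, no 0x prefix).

02cc

Key decimal bytes [205, 94, 230, 232, 233, 133, 136, 99, 29] = cd 5e e6 e8 e9 85 88 63 1d is 9 bytes > B = 6, so hash it first: H(key) = 05 6f, then zero-pad to 6 bytes: K' = 05 6f 00 00 00 00.
K' ⊕ ipad = 33 59 36 36 36 36.  K' ⊕ opad = 59 33 5c 5c 5c 5c.
Inner input = (K'⊕ipad) ∥ m = 33 59 36 36 36 36 ∥ a1 67 62.
Inner hash: sum = 51+89+54+54+54+54+161+103+98 = 718 → 02 ce.
Outer input = (K'⊕opad) ∥ inner = 59 33 5c 5c 5c 5c ∥ 02 ce.
Outer hash (tag): sum = 89+51+92+92+92+92+2+206 = 716 → 02 cc.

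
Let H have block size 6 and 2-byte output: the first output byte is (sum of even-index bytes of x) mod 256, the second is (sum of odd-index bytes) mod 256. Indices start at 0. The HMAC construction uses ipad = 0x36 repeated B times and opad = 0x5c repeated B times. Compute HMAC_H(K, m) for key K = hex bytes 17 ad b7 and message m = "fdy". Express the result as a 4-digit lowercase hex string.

Key hex bytes 17 ad b7 is 3 bytes ≤ B = 6; zero-pad to 6 bytes: K' = 17 ad b7 00 00 00.
K' ⊕ ipad = 21 9b 81 36 36 36.  K' ⊕ opad = 4b f1 eb 5c 5c 5c.
Inner input = (K'⊕ipad) ∥ m = 21 9b 81 36 36 36 ∥ 66 64 79.
Inner hash: even-index sum = 439 mod 256 = 183; odd-index sum = 363 mod 256 = 107 → b7 6b.
Outer input = (K'⊕opad) ∥ inner = 4b f1 eb 5c 5c 5c ∥ b7 6b.
Outer hash (tag): even-index sum = 585 mod 256 = 73; odd-index sum = 532 mod 256 = 20 → 49 14.

4914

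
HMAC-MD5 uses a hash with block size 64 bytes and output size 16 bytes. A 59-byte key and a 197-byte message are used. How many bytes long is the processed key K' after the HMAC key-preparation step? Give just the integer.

64

Key is 59 ≤ 64 bytes, zero-padded: |K'| = 64.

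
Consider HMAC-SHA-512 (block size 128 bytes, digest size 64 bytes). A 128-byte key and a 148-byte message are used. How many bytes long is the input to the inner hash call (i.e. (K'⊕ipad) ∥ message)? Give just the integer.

276

Key is 128 ≤ 128 bytes, zero-padded: |K'| = 128.
Inner input = (K'⊕ipad) ∥ m → 128 + 148 = 276 bytes.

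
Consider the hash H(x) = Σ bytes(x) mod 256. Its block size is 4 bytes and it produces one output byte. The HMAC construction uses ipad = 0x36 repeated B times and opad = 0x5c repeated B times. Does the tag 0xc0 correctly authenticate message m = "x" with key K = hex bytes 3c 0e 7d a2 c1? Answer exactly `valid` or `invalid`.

valid

Key hex bytes 3c 0e 7d a2 c1 is 5 bytes > B = 4, so hash it first: H(key) = 2a, then zero-pad to 4 bytes: K' = 2a 00 00 00.
K' ⊕ ipad = 1c 36 36 36; K' ⊕ opad = 76 5c 5c 5c.
Inner hash: sum = 28+54+54+54+120 = 310; mod 256 = 54 → 36.
Outer hash (recomputed tag): sum = 118+92+92+92+54 = 448; mod 256 = 192 → c0.
Recomputed tag = c0; claimed = c0 → match.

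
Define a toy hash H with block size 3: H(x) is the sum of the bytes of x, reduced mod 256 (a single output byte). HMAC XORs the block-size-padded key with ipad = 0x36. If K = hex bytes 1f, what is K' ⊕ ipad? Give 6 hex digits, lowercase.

Key hex bytes 1f is 1 byte ≤ B = 3; zero-pad to 3 bytes: K' = 1f 00 00.
XOR each byte with 0x36: 1f⊕36=29, 00⊕36=36, 00⊕36=36.

293636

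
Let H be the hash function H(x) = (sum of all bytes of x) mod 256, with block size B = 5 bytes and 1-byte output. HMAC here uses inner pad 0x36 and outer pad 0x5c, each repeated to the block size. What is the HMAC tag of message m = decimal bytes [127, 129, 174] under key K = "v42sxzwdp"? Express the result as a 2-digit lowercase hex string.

Key "v42sxzwdp" = 76 34 32 73 78 7a 77 64 70 is 9 bytes > B = 5, so hash it first: H(key) = 8c, then zero-pad to 5 bytes: K' = 8c 00 00 00 00.
K' ⊕ ipad = ba 36 36 36 36.  K' ⊕ opad = d0 5c 5c 5c 5c.
Inner input = (K'⊕ipad) ∥ m = ba 36 36 36 36 ∥ 7f 81 ae.
Inner hash: sum = 186+54+54+54+54+127+129+174 = 832; mod 256 = 64 → 40.
Outer input = (K'⊕opad) ∥ inner = d0 5c 5c 5c 5c ∥ 40.
Outer hash (tag): sum = 208+92+92+92+92+64 = 640; mod 256 = 128 → 80.

80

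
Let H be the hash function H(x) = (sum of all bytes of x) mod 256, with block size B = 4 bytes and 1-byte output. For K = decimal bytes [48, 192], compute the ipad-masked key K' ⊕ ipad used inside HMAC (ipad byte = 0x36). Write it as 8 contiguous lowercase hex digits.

06f63636

Key decimal bytes [48, 192] = 30 c0 is 2 bytes ≤ B = 4; zero-pad to 4 bytes: K' = 30 c0 00 00.
XOR each byte with 0x36: 30⊕36=06, c0⊕36=f6, 00⊕36=36, 00⊕36=36.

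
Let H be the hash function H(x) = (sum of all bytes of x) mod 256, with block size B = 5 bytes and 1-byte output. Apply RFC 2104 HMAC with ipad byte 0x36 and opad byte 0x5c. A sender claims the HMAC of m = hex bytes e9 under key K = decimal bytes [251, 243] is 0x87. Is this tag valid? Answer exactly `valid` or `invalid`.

Key decimal bytes [251, 243] = fb f3 is 2 bytes ≤ B = 5; zero-pad to 5 bytes: K' = fb f3 00 00 00.
K' ⊕ ipad = cd c5 36 36 36; K' ⊕ opad = a7 af 5c 5c 5c.
Inner hash: sum = 205+197+54+54+54+233 = 797; mod 256 = 29 → 1d.
Outer hash (recomputed tag): sum = 167+175+92+92+92+29 = 647; mod 256 = 135 → 87.
Recomputed tag = 87; claimed = 87 → match.

valid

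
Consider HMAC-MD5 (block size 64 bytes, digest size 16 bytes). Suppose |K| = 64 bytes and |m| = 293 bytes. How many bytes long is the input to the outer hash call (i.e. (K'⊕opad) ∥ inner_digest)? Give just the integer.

Key is 64 ≤ 64 bytes, zero-padded: |K'| = 64.
Outer input = (K'⊕opad) ∥ H(inner) → 64 + 16 = 80 bytes.

80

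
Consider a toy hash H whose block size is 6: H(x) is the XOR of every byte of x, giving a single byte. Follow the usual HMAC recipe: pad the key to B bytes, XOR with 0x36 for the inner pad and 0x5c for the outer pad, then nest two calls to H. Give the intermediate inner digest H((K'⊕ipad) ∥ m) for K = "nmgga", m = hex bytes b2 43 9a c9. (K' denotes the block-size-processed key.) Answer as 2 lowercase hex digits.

c0

Key "nmgga" = 6e 6d 67 67 61 is 5 bytes ≤ B = 6; zero-pad to 6 bytes: K' = 6e 6d 67 67 61 00.
K' ⊕ ipad = 58 5b 51 51 57 36.
Inner input = 58 5b 51 51 57 36 ∥ b2 43 9a c9.
Inner hash: XOR 58⊕5b⊕51⊕51⊕57⊕36⊕b2⊕43⊕9a⊕c9 = c0.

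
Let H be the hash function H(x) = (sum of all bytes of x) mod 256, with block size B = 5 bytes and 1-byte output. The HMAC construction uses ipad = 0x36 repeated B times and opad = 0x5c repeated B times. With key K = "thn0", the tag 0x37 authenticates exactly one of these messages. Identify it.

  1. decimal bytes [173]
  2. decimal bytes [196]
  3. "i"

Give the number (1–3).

1

Key "thn0" = 74 68 6e 30 is 4 bytes ≤ B = 5; zero-pad to 5 bytes: K' = 74 68 6e 30 00.
K' ⊕ ipad = 42 5e 58 06 36; K' ⊕ opad = 28 34 32 6c 5c.
m1: inner = H(42 5e 58 06 36 ad) = e1; tag = H(28 34 32 6c 5c e1) = 37 ← matches
m2: inner = H(42 5e 58 06 36 c4) = f8; tag = H(28 34 32 6c 5c f8) = 4e
m3: inner = H(42 5e 58 06 36 69) = 9d; tag = H(28 34 32 6c 5c 9d) = f3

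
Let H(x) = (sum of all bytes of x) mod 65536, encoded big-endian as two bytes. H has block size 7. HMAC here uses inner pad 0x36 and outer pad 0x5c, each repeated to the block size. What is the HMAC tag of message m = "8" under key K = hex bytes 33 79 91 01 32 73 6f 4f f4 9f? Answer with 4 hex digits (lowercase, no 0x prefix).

Key hex bytes 33 79 91 01 32 73 6f 4f f4 9f is 10 bytes > B = 7, so hash it first: H(key) = 04 34, then zero-pad to 7 bytes: K' = 04 34 00 00 00 00 00.
K' ⊕ ipad = 32 02 36 36 36 36 36.  K' ⊕ opad = 58 68 5c 5c 5c 5c 5c.
Inner input = (K'⊕ipad) ∥ m = 32 02 36 36 36 36 36 ∥ 38.
Inner hash: sum = 50+2+54+54+54+54+54+56 = 378 → 01 7a.
Outer input = (K'⊕opad) ∥ inner = 58 68 5c 5c 5c 5c 5c ∥ 01 7a.
Outer hash (tag): sum = 88+104+92+92+92+92+92+1+122 = 775 → 03 07.

0307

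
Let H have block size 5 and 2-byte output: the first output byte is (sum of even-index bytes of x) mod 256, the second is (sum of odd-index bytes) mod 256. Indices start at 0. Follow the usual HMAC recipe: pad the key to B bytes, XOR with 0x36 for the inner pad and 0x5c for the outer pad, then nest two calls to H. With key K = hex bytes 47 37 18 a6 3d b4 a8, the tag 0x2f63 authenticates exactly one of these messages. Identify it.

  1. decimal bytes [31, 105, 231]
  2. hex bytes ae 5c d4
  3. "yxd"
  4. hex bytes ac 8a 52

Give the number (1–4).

Key hex bytes 47 37 18 a6 3d b4 a8 is 7 bytes > B = 5, so hash it first: H(key) = 44 91, then zero-pad to 5 bytes: K' = 44 91 00 00 00.
K' ⊕ ipad = 72 a7 36 36 36; K' ⊕ opad = 18 cd 5c 5c 5c.
m1: inner = H(72 a7 36 36 36 1f 69 e7) = 47 e3; tag = H(18 cd 5c 5c 5c 47 e3) = b370
m2: inner = H(72 a7 36 36 36 ae 5c d4) = 3a 5f; tag = H(18 cd 5c 5c 5c 3a 5f) = 2f63 ← matches
m3: inner = H(72 a7 36 36 36 79 78 64) = 56 ba; tag = H(18 cd 5c 5c 5c 56 ba) = 8a7f
m4: inner = H(72 a7 36 36 36 ac 8a 52) = 68 db; tag = H(18 cd 5c 5c 5c 68 db) = ab91

2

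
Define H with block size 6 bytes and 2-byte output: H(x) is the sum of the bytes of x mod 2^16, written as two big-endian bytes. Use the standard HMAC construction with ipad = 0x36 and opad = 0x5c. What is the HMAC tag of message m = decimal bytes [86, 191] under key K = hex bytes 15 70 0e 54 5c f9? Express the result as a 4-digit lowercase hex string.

01c8

Key hex bytes 15 70 0e 54 5c f9 is exactly B = 6 bytes: K' = 15 70 0e 54 5c f9.
K' ⊕ ipad = 23 46 38 62 6a cf.  K' ⊕ opad = 49 2c 52 08 00 a5.
Inner input = (K'⊕ipad) ∥ m = 23 46 38 62 6a cf ∥ 56 bf.
Inner hash: sum = 35+70+56+98+106+207+86+191 = 849 → 03 51.
Outer input = (K'⊕opad) ∥ inner = 49 2c 52 08 00 a5 ∥ 03 51.
Outer hash (tag): sum = 73+44+82+8+0+165+3+81 = 456 → 01 c8.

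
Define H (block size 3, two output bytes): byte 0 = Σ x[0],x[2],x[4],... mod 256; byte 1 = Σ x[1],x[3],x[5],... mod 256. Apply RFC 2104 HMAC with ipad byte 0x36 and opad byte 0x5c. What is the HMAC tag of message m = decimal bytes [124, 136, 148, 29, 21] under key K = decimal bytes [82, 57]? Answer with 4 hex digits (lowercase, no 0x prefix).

Key decimal bytes [82, 57] = 52 39 is 2 bytes ≤ B = 3; zero-pad to 3 bytes: K' = 52 39 00.
K' ⊕ ipad = 64 0f 36.  K' ⊕ opad = 0e 65 5c.
Inner input = (K'⊕ipad) ∥ m = 64 0f 36 ∥ 7c 88 94 1d 15.
Inner hash: even-index sum = 319 mod 256 = 63; odd-index sum = 308 mod 256 = 52 → 3f 34.
Outer input = (K'⊕opad) ∥ inner = 0e 65 5c ∥ 3f 34.
Outer hash (tag): even-index sum = 158 mod 256 = 158; odd-index sum = 164 mod 256 = 164 → 9e a4.

9ea4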